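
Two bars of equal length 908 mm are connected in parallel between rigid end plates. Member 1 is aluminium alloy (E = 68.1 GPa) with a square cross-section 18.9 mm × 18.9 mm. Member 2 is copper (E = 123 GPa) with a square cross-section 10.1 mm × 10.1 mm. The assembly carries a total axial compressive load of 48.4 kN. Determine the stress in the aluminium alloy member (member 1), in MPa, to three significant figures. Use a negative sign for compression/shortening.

-89.4 MPa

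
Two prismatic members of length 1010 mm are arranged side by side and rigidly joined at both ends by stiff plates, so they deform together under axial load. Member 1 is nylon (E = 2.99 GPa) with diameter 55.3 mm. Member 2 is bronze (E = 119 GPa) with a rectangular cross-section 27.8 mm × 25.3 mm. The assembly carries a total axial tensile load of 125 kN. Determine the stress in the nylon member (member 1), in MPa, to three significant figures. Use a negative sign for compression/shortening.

4.11 MPa

A_1 = 2402 mm².
A_2 = 703.3 mm².
Equal strain + equilibrium ⇒ each member carries load in proportion to AE: A₁E₁ = 7181000 N, A₂E₂ = 83700000 N, ΣAE = 90880000 N.
σ₁ = P·E₁/ΣAE = 125000·2990/90880000 = 4.113 MPa.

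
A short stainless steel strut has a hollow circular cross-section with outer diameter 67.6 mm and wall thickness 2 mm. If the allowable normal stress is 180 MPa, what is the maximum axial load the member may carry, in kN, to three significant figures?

74.2 kN

A = 412.2 mm².
P_max = σ_allow · A = 180 · 412.2 = 74190 N = 74.19 kN.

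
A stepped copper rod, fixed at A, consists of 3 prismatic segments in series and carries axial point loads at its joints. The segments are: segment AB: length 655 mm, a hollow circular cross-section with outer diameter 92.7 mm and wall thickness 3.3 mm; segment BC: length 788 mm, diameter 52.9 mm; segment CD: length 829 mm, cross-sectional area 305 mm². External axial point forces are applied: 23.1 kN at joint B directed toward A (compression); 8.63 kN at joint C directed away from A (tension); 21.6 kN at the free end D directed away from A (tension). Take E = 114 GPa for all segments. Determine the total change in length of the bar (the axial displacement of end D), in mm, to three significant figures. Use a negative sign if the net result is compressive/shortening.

0.654 mm

Internal axial forces (sectioning from the free end, tension +): N_CD = 21.6 kN, N_BC = 30.23 kN, N_AB = 7.13 kN.
A_AB = 926.8 mm².
A_BC = 2198 mm².
δ_AB = 7130·655/(926.8·114000) = 0.0442 mm
δ_BC = 30230·788/(2198·114000) = 0.09507 mm
δ_CD = 21600·829/(305·114000) = 0.515 mm
δ = Σδ_i = 0.6543 mm.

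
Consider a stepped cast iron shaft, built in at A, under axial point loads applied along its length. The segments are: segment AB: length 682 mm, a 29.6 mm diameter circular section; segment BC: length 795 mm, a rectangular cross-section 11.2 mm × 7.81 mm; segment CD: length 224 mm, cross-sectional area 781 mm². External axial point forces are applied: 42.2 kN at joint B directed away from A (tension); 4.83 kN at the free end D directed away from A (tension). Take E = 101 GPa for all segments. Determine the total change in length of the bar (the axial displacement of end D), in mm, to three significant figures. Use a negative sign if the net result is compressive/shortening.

0.910 mm

Internal axial forces (sectioning from the free end, tension +): N_CD = 4.83 kN, N_BC = 4.83 kN, N_AB = 47.03 kN.
A_AB = 688.1 mm².
A_BC = 87.47 mm².
δ_AB = 47030·682/(688.1·101000) = 0.4615 mm
δ_BC = 4830·795/(87.47·101000) = 0.4346 mm
δ_CD = 4830·224/(781·101000) = 0.01372 mm
δ = Σδ_i = 0.9098 mm.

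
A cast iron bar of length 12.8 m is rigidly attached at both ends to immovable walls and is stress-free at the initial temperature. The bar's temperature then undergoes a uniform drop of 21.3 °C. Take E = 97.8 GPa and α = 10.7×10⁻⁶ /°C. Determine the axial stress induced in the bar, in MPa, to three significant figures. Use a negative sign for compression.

22.3 MPa

Free thermal expansion αLΔT = 10.7e-6 · 12800 · -21.3 = -2.917 mm.
The walls impose strain ε = −(-2.917)/12800 = 2.2791e-04; σ = Eε = 97800 · 2.2791e-04 = 22.29 MPa.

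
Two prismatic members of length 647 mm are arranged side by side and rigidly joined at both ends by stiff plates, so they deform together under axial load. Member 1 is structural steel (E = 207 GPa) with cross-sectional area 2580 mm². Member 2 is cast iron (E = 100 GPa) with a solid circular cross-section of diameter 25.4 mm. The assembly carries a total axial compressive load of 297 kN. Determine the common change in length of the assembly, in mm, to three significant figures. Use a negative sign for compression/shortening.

-0.329 mm

A_2 = 506.7 mm².
Equal strain + equilibrium ⇒ each member carries load in proportion to AE: A₁E₁ = 534100000 N, A₂E₂ = 50670000 N, ΣAE = 584700000 N.
δ = PL/ΣAE = -297000·647/584700000 = -0.3286 mm.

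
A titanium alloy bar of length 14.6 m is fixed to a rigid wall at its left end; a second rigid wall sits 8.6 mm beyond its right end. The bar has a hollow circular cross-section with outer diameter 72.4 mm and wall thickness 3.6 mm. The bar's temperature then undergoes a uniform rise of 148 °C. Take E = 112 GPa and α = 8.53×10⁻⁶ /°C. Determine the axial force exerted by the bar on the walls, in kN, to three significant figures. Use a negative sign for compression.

Free thermal expansion αLΔT = 8.53e-6 · 14600 · 148 = 18.43 mm.
The walls engage after the gap closes; constrained expansion = 18.43 − 8.6 = 9.832 mm.
The walls impose strain ε = −(9.832)/14600 = -6.7340e-04; σ = Eε = 112000 · -6.7340e-04 = -75.42 MPa.
Wall reaction R = σ·A = -75.42·778.1 = -58690 N = -58.69 kN.

-58.7 kN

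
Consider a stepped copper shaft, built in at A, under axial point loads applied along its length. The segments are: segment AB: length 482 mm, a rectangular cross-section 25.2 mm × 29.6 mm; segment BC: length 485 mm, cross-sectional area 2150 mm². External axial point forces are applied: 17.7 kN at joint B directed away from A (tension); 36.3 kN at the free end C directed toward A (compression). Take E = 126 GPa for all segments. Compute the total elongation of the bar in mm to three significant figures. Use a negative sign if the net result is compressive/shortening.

Internal axial forces (sectioning from the free end, tension +): N_BC = -36.3 kN, N_AB = -18.6 kN.
A_AB = 745.9 mm².
δ_AB = -18600·482/(745.9·126000) = -0.09539 mm
δ_BC = -36300·485/(2150·126000) = -0.06499 mm
δ = Σδ_i = -0.1604 mm.

-0.160 mm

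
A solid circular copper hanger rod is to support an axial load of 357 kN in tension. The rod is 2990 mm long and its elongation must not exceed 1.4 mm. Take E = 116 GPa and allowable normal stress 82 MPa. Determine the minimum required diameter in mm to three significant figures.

91.5 mm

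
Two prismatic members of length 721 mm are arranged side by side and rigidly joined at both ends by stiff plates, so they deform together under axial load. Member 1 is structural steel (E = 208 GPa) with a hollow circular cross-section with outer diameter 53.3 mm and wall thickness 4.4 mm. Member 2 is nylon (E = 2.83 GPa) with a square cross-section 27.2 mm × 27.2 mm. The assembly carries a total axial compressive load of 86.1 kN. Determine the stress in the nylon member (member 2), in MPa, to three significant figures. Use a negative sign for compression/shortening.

-1.71 MPa

A_1 = 675.9 mm².
A_2 = 739.8 mm².
Equal strain + equilibrium ⇒ each member carries load in proportion to AE: A₁E₁ = 140600000 N, A₂E₂ = 2094000 N, ΣAE = 142700000 N.
σ₂ = P·E₂/ΣAE = -86100·2830/142700000 = -1.708 MPa.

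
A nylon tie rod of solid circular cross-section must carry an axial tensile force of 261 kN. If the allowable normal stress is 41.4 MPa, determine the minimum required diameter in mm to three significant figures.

Required area A ≥ P/σ_allow = 261000/41.4 = 6304 mm².
For a solid circular section, d ≥ √(4A/π) = 89.59 mm.

89.6 mm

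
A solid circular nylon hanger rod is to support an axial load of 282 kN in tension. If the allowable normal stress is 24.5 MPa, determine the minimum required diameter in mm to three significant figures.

121 mm

Required area A ≥ P/σ_allow = 282000/24.5 = 11510 mm².
For a solid circular section, d ≥ √(4A/π) = 121.1 mm.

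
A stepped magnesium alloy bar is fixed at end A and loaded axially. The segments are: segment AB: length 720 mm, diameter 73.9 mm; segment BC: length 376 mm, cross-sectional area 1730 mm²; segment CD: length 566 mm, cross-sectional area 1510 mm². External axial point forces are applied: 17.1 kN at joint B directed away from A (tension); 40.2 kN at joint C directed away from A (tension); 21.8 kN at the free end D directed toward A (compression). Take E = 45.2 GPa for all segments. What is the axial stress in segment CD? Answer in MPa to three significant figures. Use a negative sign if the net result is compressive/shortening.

Internal axial forces (sectioning from the free end, tension +): N_CD = -21.8 kN, N_BC = 18.4 kN, N_AB = 35.5 kN.
σ_CD = N_CD/A_CD = -21800/1510 = -14.44 MPa.

-14.4 MPa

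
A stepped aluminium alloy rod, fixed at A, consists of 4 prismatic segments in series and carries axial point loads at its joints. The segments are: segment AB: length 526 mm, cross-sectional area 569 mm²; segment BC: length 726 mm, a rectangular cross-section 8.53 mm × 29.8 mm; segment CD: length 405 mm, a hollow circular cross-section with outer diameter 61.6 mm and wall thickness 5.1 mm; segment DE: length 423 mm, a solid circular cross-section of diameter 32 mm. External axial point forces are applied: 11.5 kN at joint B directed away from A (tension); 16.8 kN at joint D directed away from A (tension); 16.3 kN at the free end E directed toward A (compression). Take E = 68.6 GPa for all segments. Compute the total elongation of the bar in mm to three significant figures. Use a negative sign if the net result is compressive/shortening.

Internal axial forces (sectioning from the free end, tension +): N_DE = -16.3 kN, N_CD = 0.5 kN, N_BC = 0.5 kN, N_AB = 12 kN.
A_BC = 254.2 mm².
A_CD = 905.2 mm².
A_DE = 804.2 mm².
δ_AB = 12000·526/(569·68600) = 0.1617 mm
δ_BC = 500·726/(254.2·68600) = 0.02082 mm
δ_CD = 500·405/(905.2·68600) = 0.003261 mm
δ_DE = -16300·423/(804.2·68600) = -0.125 mm
δ = Σδ_i = 0.06081 mm.

0.0608 mm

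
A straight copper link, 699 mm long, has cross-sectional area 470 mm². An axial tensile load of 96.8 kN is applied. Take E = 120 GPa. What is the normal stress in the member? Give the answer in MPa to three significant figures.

σ = N/A = 96800/470 = 206 MPa.

206 MPa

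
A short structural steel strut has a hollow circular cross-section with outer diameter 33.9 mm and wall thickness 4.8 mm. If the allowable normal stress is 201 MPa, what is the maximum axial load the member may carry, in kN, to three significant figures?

88.2 kN

A = 438.8 mm².
P_max = σ_allow · A = 201 · 438.8 = 88200 N = 88.2 kN.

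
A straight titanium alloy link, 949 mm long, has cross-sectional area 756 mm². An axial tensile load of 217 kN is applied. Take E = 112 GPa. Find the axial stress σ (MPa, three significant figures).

287 MPa

σ = N/A = 217000/756 = 287 MPa.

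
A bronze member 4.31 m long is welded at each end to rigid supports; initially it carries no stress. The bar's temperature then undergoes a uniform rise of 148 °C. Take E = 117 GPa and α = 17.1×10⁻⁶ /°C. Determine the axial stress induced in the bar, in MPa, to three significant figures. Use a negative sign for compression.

-296 MPa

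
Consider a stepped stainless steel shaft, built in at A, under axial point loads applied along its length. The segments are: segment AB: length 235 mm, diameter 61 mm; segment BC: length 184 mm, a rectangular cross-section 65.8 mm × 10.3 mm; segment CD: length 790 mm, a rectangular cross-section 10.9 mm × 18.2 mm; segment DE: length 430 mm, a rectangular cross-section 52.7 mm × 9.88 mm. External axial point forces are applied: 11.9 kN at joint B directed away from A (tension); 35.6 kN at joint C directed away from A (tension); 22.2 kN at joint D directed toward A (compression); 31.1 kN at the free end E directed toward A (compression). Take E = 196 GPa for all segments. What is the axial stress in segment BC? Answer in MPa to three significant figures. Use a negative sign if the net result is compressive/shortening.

-26.1 MPa

Internal axial forces (sectioning from the free end, tension +): N_DE = -31.1 kN, N_CD = -53.3 kN, N_BC = -17.7 kN, N_AB = -5.8 kN.
A_BC = 677.7 mm².
σ_BC = N_BC/A_BC = -17700/677.7 = -26.12 MPa.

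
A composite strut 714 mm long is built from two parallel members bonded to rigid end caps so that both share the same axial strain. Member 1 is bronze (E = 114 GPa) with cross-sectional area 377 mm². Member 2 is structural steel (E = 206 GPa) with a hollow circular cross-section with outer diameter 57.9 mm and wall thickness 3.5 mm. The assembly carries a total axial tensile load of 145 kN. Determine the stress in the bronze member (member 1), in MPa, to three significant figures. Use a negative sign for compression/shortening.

A_2 = 598.2 mm².
Equal strain + equilibrium ⇒ each member carries load in proportion to AE: A₁E₁ = 42980000 N, A₂E₂ = 123200000 N, ΣAE = 166200000 N.
σ₁ = P·E₁/ΣAE = 145000·114000/166200000 = 99.46 MPa.

99.5 MPa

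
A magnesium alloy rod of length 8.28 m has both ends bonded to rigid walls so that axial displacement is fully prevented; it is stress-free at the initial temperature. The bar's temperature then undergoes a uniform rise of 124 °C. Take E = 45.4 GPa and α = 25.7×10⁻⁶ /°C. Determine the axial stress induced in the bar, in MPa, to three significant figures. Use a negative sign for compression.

-145 MPa

Free thermal expansion αLΔT = 25.7e-6 · 8280 · 124 = 26.39 mm.
The walls impose strain ε = −(26.39)/8280 = -3.1868e-03; σ = Eε = 45400 · -3.1868e-03 = -144.7 MPa.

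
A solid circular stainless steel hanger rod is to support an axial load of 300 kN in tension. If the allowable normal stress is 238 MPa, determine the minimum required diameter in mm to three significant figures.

40.1 mm

Required area A ≥ P/σ_allow = 300000/238 = 1261 mm².
For a solid circular section, d ≥ √(4A/π) = 40.06 mm.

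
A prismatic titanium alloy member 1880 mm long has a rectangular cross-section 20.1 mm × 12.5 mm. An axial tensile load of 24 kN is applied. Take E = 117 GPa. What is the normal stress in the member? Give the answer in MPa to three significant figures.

95.5 MPa

A = 251.3 mm².
σ = N/A = 24000/251.3 = 95.52 MPa.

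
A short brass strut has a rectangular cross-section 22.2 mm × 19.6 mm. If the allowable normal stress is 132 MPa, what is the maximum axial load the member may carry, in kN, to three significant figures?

57.4 kN

A = 435.1 mm².
P_max = σ_allow · A = 132 · 435.1 = 57440 N = 57.44 kN.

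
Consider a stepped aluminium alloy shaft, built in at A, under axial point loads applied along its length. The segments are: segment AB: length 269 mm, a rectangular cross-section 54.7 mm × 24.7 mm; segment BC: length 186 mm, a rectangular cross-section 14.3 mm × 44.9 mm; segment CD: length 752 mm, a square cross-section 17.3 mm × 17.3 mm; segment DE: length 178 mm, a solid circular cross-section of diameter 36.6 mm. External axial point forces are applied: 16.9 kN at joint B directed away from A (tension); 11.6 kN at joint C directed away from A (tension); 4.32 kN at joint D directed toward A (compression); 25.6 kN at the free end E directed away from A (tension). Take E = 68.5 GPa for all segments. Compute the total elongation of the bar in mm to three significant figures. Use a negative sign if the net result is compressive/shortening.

Internal axial forces (sectioning from the free end, tension +): N_DE = 25.6 kN, N_CD = 21.28 kN, N_BC = 32.88 kN, N_AB = 49.78 kN.
A_AB = 1351 mm².
A_BC = 642.1 mm².
A_CD = 299.3 mm².
A_DE = 1052 mm².
δ_AB = 49780·269/(1351·68500) = 0.1447 mm
δ_BC = 32880·186/(642.1·68500) = 0.1391 mm
δ_CD = 21280·752/(299.3·68500) = 0.7806 mm
δ_DE = 25600·178/(1052·68500) = 0.06323 mm
δ = Σδ_i = 1.128 mm.

1.13 mm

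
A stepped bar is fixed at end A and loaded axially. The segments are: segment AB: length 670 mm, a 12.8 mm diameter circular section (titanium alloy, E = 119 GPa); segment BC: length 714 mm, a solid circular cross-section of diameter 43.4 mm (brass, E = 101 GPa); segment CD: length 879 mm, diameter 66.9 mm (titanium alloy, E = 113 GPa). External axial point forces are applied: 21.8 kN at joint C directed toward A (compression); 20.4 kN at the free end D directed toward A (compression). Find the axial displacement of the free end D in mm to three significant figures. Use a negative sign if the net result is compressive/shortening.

-2.09 mm

Internal axial forces (sectioning from the free end, tension +): N_CD = -20.4 kN, N_BC = -42.2 kN, N_AB = -42.2 kN.
A_AB = 128.7 mm².
A_BC = 1479 mm².
A_CD = 3515 mm².
δ_AB = -42200·670/(128.7·119000) = -1.846 mm
δ_BC = -42200·714/(1479·101000) = -0.2017 mm
δ_CD = -20400·879/(3515·113000) = -0.04514 mm
δ = Σδ_i = -2.093 mm.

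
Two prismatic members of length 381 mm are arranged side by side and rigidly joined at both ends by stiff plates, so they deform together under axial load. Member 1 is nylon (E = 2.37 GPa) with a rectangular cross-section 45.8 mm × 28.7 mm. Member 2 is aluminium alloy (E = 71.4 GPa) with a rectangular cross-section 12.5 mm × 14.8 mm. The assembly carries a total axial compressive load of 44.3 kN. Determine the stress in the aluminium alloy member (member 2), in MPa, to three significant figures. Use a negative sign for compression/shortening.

-194 MPa

A_1 = 1314 mm².
A_2 = 185 mm².
Equal strain + equilibrium ⇒ each member carries load in proportion to AE: A₁E₁ = 3115000 N, A₂E₂ = 13210000 N, ΣAE = 16320000 N.
σ₂ = P·E₂/ΣAE = -44300·71400/16320000 = -193.8 MPa.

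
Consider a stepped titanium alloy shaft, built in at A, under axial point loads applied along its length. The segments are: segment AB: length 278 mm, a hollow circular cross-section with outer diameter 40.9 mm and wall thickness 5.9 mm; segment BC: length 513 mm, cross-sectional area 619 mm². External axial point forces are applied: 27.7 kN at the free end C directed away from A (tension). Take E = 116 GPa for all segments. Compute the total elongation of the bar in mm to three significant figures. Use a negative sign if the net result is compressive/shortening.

Internal axial forces (sectioning from the free end, tension +): N_BC = 27.7 kN, N_AB = 27.7 kN.
A_AB = 648.7 mm².
δ_AB = 27700·278/(648.7·116000) = 0.1023 mm
δ_BC = 27700·513/(619·116000) = 0.1979 mm
δ = Σδ_i = 0.3002 mm.

0.300 mm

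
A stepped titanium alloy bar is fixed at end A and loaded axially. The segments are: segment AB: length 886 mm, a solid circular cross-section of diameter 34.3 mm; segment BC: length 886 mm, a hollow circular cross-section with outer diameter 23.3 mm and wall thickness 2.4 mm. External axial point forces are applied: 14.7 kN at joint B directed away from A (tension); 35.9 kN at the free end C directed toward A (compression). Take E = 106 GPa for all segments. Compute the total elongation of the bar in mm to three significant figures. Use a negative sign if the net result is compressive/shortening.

-2.10 mm

Internal axial forces (sectioning from the free end, tension +): N_BC = -35.9 kN, N_AB = -21.2 kN.
A_AB = 924 mm².
A_BC = 157.6 mm².
δ_AB = -21200·886/(924·106000) = -0.1918 mm
δ_BC = -35900·886/(157.6·106000) = -1.904 mm
δ = Σδ_i = -2.096 mm.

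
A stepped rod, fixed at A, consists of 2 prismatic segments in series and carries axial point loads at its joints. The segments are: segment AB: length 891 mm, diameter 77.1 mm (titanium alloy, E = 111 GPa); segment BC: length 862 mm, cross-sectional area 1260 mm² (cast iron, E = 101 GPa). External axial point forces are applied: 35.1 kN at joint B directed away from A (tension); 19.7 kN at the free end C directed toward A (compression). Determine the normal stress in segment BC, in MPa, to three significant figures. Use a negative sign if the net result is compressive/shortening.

-15.6 MPa

Internal axial forces (sectioning from the free end, tension +): N_BC = -19.7 kN, N_AB = 15.4 kN.
σ_BC = N_BC/A_BC = -19700/1260 = -15.63 MPa.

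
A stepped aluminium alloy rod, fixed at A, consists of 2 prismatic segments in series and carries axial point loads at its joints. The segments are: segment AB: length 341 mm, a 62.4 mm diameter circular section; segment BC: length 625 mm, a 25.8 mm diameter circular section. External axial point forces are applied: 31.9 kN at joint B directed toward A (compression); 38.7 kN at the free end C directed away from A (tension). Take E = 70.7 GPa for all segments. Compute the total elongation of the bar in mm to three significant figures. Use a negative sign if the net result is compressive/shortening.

0.665 mm

Internal axial forces (sectioning from the free end, tension +): N_BC = 38.7 kN, N_AB = 6.8 kN.
A_AB = 3058 mm².
A_BC = 522.8 mm².
δ_AB = 6800·341/(3058·70700) = 0.01072 mm
δ_BC = 38700·625/(522.8·70700) = 0.6544 mm
δ = Σδ_i = 0.6651 mm.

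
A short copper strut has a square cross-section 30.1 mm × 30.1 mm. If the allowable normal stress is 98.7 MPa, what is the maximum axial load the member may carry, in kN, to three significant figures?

89.4 kN

A = 906 mm².
P_max = σ_allow · A = 98.7 · 906 = 89420 N = 89.42 kN.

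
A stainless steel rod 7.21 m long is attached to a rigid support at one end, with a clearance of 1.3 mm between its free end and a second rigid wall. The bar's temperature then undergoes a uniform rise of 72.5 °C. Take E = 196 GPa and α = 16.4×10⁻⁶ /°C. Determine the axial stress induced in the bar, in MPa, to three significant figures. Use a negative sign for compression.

Free thermal expansion αLΔT = 16.4e-6 · 7210 · 72.5 = 8.573 mm.
The walls engage after the gap closes; constrained expansion = 8.573 − 1.3 = 7.273 mm.
The walls impose strain ε = −(7.273)/7210 = -1.0087e-03; σ = Eε = 196000 · -1.0087e-03 = -197.7 MPa.

-198 MPa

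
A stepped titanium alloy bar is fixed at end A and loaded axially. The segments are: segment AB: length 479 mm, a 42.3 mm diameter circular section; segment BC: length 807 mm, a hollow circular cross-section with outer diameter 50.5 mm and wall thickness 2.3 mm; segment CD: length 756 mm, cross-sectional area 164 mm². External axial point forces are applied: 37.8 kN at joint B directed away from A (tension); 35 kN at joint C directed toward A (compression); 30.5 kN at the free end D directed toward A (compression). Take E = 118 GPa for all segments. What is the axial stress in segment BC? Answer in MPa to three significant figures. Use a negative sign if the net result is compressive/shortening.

Internal axial forces (sectioning from the free end, tension +): N_CD = -30.5 kN, N_BC = -65.5 kN, N_AB = -27.7 kN.
A_BC = 348.3 mm².
σ_BC = N_BC/A_BC = -65500/348.3 = -188.1 MPa.

-188 MPa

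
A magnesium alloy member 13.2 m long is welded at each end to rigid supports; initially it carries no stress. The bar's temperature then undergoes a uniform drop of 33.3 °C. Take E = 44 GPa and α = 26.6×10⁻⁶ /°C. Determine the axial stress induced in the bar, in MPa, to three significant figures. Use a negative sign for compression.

39.0 MPa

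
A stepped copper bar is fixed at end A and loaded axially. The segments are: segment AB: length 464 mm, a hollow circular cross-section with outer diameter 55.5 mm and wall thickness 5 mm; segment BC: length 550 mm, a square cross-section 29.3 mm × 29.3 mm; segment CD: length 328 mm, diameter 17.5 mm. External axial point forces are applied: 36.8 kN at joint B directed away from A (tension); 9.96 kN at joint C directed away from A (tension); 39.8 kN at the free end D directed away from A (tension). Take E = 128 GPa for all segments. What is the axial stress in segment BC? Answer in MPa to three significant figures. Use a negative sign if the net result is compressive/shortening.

Internal axial forces (sectioning from the free end, tension +): N_CD = 39.8 kN, N_BC = 49.76 kN, N_AB = 86.56 kN.
A_BC = 858.5 mm².
σ_BC = N_BC/A_BC = 49760/858.5 = 57.96 MPa.

58.0 MPa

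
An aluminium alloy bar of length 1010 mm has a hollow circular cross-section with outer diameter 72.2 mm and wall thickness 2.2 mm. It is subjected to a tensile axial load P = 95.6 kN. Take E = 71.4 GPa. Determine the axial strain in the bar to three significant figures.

A = 483.8 mm².
σ = N/A = 197.6 MPa; ε = σ/E = 197.6/71400 = 2.768e-03.

0.00277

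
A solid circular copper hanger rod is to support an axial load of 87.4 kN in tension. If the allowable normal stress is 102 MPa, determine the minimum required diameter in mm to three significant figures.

33.0 mm

Required area A ≥ P/σ_allow = 87400/102 = 856.9 mm².
For a solid circular section, d ≥ √(4A/π) = 33.03 mm.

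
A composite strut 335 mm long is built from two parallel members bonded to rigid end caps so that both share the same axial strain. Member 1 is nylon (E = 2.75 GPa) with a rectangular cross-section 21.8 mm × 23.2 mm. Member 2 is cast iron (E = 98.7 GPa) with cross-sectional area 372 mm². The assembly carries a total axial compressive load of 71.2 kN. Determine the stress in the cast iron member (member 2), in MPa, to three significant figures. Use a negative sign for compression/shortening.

-184 MPa

A_1 = 505.8 mm².
Equal strain + equilibrium ⇒ each member carries load in proportion to AE: A₁E₁ = 1391000 N, A₂E₂ = 36720000 N, ΣAE = 38110000 N.
σ₂ = P·E₂/ΣAE = -71200·98700/38110000 = -184.4 MPa.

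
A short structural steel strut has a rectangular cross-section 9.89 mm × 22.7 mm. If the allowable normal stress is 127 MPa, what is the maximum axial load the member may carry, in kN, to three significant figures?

28.5 kN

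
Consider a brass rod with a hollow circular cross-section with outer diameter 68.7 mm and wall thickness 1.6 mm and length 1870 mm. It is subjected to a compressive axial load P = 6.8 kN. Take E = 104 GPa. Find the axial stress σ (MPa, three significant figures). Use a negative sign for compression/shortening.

-20.2 MPa

A = 337.3 mm².
σ = N/A = -6800/337.3 = -20.16 MPa.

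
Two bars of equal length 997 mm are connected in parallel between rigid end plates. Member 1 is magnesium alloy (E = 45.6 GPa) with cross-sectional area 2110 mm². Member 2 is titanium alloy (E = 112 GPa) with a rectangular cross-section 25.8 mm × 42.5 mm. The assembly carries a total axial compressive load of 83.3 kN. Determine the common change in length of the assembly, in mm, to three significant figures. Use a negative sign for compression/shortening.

A_2 = 1096 mm².
Equal strain + equilibrium ⇒ each member carries load in proportion to AE: A₁E₁ = 96220000 N, A₂E₂ = 122800000 N, ΣAE = 219000000 N.
δ = PL/ΣAE = -83300·997/219000000 = -0.3792 mm.

-0.379 mm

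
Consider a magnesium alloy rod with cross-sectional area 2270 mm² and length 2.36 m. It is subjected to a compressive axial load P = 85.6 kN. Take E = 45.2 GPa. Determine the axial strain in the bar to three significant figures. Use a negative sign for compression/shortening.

-8.34e-04

σ = N/A = -37.71 MPa; ε = σ/E = -37.71/45200 = -8.343e-04.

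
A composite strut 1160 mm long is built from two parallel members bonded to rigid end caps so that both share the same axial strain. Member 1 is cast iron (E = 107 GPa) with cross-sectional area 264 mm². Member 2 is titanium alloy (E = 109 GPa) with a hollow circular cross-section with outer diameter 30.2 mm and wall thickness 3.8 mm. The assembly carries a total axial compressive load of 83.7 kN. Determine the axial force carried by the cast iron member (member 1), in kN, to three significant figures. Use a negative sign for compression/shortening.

-37.8 kN

A_2 = 315.2 mm².
Equal strain + equilibrium ⇒ each member carries load in proportion to AE: A₁E₁ = 28250000 N, A₂E₂ = 34350000 N, ΣAE = 62600000 N.
F₁ = P·A₁E₁/ΣAE = -83700·28250000/62600000 = -37770 N.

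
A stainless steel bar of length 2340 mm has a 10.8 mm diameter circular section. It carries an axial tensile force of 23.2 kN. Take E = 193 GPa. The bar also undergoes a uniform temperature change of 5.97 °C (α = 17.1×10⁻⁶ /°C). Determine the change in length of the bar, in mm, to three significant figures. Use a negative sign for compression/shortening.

A = 91.61 mm².
δ_mech = NL/(AE) = 23200·2340/(91.61·193000) = 3.071 mm.
δ_thermal = αLΔT = 17.1e-6·2340·5.97 = 0.2389 mm.
δ = δ_mech + δ_thermal = 3.309 mm.

3.31 mm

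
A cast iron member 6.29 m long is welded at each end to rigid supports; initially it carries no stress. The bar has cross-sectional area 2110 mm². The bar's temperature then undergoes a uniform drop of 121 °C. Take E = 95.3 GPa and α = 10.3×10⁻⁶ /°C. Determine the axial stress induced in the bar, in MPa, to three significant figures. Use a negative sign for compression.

119 MPa

Free thermal expansion αLΔT = 10.3e-6 · 6290 · -121 = -7.839 mm.
The walls impose strain ε = −(-7.839)/6290 = 1.2463e-03; σ = Eε = 95300 · 1.2463e-03 = 118.8 MPa.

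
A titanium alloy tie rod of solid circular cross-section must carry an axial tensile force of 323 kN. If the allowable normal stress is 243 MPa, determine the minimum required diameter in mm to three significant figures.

41.1 mm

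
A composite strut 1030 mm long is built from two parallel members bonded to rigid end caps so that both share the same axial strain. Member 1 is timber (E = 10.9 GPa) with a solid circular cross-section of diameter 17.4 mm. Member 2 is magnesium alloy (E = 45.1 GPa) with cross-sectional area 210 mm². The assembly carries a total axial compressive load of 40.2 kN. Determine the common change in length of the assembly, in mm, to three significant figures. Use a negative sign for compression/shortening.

-3.43 mm

A_1 = 237.8 mm².
Equal strain + equilibrium ⇒ each member carries load in proportion to AE: A₁E₁ = 2592000 N, A₂E₂ = 9471000 N, ΣAE = 12060000 N.
δ = PL/ΣAE = -40200·1030/12060000 = -3.433 mm.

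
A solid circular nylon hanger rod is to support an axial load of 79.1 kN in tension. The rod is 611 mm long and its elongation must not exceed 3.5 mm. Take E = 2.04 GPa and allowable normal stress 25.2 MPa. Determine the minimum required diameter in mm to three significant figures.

Required area A ≥ P/σ_allow = 79100/25.2 = 3139 mm².
For a solid circular section, d ≥ √(4A/π) = 63.22 mm.
Elongation limit: A ≥ PL/(Eδ_allow) = 79100·611/(2040·3.5) = 6769 mm² ⇒ d ≥ 92.84 mm.
The elongation limit governs.

92.8 mm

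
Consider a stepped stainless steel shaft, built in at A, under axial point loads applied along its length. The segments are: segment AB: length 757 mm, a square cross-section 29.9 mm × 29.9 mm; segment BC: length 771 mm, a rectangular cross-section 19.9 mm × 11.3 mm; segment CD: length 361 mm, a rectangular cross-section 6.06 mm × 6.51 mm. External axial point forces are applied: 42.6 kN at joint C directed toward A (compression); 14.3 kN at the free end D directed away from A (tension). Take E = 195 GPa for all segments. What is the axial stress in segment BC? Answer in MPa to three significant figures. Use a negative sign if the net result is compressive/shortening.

-126 MPa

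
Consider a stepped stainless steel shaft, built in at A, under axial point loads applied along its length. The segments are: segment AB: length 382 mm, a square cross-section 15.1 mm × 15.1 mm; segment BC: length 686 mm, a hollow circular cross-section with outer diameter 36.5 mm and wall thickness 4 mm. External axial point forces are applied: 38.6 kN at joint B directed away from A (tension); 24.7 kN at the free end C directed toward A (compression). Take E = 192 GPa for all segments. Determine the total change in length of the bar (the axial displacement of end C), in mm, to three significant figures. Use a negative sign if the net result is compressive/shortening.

-0.0948 mm

Internal axial forces (sectioning from the free end, tension +): N_BC = -24.7 kN, N_AB = 13.9 kN.
A_AB = 228 mm².
A_BC = 408.4 mm².
δ_AB = 13900·382/(228·192000) = 0.1213 mm
δ_BC = -24700·686/(408.4·192000) = -0.2161 mm
δ = Σδ_i = -0.0948 mm.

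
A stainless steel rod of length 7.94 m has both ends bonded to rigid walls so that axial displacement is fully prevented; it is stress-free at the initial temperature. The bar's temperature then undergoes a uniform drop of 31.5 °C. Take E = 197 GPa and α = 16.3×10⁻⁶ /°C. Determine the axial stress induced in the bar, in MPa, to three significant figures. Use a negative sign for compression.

101 MPa

Free thermal expansion αLΔT = 16.3e-6 · 7940 · -31.5 = -4.077 mm.
The walls impose strain ε = −(-4.077)/7940 = 5.1345e-04; σ = Eε = 197000 · 5.1345e-04 = 101.1 MPa.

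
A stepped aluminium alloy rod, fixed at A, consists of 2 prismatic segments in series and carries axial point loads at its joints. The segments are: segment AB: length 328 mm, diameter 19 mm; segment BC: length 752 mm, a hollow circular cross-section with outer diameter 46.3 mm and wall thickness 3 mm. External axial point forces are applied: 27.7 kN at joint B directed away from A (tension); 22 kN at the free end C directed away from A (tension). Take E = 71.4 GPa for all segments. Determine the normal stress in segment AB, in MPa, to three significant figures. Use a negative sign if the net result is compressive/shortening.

175 MPa

Internal axial forces (sectioning from the free end, tension +): N_BC = 22 kN, N_AB = 49.7 kN.
A_AB = 283.5 mm².
σ_AB = N_AB/A_AB = 49700/283.5 = 175.3 MPa.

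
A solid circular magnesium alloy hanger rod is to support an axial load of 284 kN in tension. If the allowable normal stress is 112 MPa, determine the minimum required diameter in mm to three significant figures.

Required area A ≥ P/σ_allow = 284000/112 = 2536 mm².
For a solid circular section, d ≥ √(4A/π) = 56.82 mm.

56.8 mm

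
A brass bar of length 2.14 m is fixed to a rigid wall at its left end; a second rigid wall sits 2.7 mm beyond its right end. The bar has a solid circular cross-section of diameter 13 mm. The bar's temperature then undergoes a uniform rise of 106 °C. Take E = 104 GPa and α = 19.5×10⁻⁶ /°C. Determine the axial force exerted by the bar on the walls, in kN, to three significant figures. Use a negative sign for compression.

Free thermal expansion αLΔT = 19.5e-6 · 2140 · 106 = 4.423 mm.
The walls engage after the gap closes; constrained expansion = 4.423 − 2.7 = 1.723 mm.
The walls impose strain ε = −(1.723)/2140 = -8.0532e-04; σ = Eε = 104000 · -8.0532e-04 = -83.75 MPa.
Wall reaction R = σ·A = -83.75·132.7 = -11120 N = -11.12 kN.

-11.1 kN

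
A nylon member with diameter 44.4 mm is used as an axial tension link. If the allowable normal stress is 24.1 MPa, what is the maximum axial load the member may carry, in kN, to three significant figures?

37.3 kN

A = 1548 mm².
P_max = σ_allow · A = 24.1 · 1548 = 37310 N = 37.31 kN.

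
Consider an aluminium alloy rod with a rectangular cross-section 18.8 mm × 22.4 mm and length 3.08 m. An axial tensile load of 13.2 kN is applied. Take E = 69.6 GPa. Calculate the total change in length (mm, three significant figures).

1.39 mm

A = 421.1 mm².
δ_mech = NL/(AE) = 13200·3080/(421.1·69600) = 1.387 mm.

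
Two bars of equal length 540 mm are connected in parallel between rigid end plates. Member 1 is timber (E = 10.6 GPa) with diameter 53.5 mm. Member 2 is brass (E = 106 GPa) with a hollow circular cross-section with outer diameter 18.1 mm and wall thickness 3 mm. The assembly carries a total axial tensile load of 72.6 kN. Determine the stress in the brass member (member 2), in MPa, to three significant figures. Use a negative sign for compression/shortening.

198 MPa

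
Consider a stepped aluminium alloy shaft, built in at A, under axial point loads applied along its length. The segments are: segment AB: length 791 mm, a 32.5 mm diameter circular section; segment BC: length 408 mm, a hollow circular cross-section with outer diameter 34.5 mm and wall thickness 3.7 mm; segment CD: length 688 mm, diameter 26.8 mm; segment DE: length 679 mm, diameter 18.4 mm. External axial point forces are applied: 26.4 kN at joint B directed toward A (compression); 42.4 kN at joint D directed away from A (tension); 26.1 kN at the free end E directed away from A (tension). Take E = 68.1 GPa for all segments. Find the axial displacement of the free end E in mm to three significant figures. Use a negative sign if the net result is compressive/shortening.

3.94 mm

Internal axial forces (sectioning from the free end, tension +): N_DE = 26.1 kN, N_CD = 68.5 kN, N_BC = 68.5 kN, N_AB = 42.1 kN.
A_AB = 829.6 mm².
A_BC = 358 mm².
A_CD = 564.1 mm².
A_DE = 265.9 mm².
δ_AB = 42100·791/(829.6·68100) = 0.5895 mm
δ_BC = 68500·408/(358·68100) = 1.146 mm
δ_CD = 68500·688/(564.1·68100) = 1.227 mm
δ_DE = 26100·679/(265.9·68100) = 0.9787 mm
δ = Σδ_i = 3.941 mm.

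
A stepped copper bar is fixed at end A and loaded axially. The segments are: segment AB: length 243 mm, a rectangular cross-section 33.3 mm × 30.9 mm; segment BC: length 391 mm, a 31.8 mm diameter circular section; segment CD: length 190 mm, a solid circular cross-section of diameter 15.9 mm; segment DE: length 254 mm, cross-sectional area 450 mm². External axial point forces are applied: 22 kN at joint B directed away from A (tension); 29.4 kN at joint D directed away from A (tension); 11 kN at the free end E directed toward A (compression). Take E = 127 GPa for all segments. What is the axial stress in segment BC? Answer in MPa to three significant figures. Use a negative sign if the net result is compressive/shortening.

Internal axial forces (sectioning from the free end, tension +): N_DE = -11 kN, N_CD = 18.4 kN, N_BC = 18.4 kN, N_AB = 40.4 kN.
A_BC = 794.2 mm².
σ_BC = N_BC/A_BC = 18400/794.2 = 23.17 MPa.

23.2 MPa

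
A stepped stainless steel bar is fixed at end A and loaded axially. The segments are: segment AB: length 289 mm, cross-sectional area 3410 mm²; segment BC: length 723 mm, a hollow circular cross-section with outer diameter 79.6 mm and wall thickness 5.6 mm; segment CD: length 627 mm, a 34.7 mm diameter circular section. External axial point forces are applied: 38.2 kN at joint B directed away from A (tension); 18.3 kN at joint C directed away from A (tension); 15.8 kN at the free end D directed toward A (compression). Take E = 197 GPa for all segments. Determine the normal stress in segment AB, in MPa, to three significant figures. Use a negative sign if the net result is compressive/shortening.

11.9 MPa

Internal axial forces (sectioning from the free end, tension +): N_CD = -15.8 kN, N_BC = 2.5 kN, N_AB = 40.7 kN.
σ_AB = N_AB/A_AB = 40700/3410 = 11.94 MPa.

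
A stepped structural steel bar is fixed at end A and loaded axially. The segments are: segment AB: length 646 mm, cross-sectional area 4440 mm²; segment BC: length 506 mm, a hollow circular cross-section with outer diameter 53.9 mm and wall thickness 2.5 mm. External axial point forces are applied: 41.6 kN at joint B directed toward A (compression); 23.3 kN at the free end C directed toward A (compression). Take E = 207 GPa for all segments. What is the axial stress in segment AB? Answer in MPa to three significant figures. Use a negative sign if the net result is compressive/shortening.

Internal axial forces (sectioning from the free end, tension +): N_BC = -23.3 kN, N_AB = -64.9 kN.
σ_AB = N_AB/A_AB = -64900/4440 = -14.62 MPa.

-14.6 MPa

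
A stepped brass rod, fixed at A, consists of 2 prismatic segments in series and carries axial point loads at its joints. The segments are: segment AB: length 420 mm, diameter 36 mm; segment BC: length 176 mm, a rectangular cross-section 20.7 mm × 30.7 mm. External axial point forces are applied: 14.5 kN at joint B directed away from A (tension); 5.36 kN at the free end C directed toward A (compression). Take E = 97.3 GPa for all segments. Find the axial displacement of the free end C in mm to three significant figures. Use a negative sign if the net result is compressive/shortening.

0.0235 mm

Internal axial forces (sectioning from the free end, tension +): N_BC = -5.36 kN, N_AB = 9.14 kN.
A_AB = 1018 mm².
A_BC = 635.5 mm².
δ_AB = 9140·420/(1018·97300) = 0.03876 mm
δ_BC = -5360·176/(635.5·97300) = -0.01526 mm
δ = Σδ_i = 0.0235 mm.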